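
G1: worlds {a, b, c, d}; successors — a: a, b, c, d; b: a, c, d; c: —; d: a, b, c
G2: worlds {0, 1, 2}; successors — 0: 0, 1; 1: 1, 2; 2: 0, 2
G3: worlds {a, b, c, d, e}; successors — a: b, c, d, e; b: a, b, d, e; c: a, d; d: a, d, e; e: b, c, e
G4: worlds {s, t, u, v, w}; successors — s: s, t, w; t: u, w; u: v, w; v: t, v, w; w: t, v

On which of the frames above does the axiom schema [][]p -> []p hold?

The schema corresponds to density: forall x forall y (Rxy -> exists z (Rxz & Rzy)).
G1: condition met.
G2: condition met.
G3: condition met.
G4: fails — Rtu but no z with Rtz and Rzu.

G1, G2, G3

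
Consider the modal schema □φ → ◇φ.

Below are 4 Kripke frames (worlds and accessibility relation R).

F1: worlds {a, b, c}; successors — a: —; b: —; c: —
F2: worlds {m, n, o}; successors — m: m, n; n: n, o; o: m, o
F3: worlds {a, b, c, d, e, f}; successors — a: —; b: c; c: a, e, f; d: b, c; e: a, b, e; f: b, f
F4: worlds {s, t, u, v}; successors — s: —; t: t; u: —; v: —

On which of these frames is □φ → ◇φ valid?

F2

The schema corresponds to seriality: ∀x ∃y Rxy.
F1: fails — world a has no successor.
F2: condition met.
F3: fails — world a has no successor.
F4: fails — world s has no successor.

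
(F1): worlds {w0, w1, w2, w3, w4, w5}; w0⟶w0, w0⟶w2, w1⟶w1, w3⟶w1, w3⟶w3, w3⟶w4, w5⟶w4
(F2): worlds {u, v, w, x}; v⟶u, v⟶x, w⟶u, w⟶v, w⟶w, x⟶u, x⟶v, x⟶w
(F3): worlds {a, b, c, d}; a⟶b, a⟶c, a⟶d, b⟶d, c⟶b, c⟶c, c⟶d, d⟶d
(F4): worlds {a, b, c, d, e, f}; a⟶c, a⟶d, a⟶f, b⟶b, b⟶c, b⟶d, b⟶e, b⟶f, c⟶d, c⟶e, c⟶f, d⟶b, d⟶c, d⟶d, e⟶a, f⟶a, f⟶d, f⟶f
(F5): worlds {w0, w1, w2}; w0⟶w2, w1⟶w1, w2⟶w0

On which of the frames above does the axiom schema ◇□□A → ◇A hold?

(F3), (F4), (F5)

This is the axiom for a generalized confluence (Geach) condition; its first-order frame correspondent is ∀x ∀y (xRy → ∃w (yR²w ∧ xRw)).
(F1): fails — w0Rw2 but no w with w2R²w and w0Rw.
(F2): fails — vRu but no t with uR²t and vRt.
(F3): satisfies the condition.
(F4): satisfies the condition.
(F5): satisfies the condition.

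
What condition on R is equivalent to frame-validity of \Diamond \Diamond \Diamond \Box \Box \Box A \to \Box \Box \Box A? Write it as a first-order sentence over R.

This is a Sahlqvist (Geach-type) schema ◇^3□^3A → □^3◇^0A.
Minimal-valuation argument: fix x; take any y with xR^3y and any z with xR^3z. Set V(A) to the set of worlds R-reachable from y in exactly 3 steps. Then □^3A holds at y, so the antecedent holds at x; validity forces ◇^0A at z, giving a w with zR^0w and yR^3w.
First-order correspondent: \forall x \forall y \forall z ((x R^3 y \wedge x R^3 z) \to \exists w (y R^3 w \wedge z = w)).

\forall x \forall y \forall z ((x R^3 y \wedge x R^3 z) \to \exists w (y R^3 w \wedge z = w))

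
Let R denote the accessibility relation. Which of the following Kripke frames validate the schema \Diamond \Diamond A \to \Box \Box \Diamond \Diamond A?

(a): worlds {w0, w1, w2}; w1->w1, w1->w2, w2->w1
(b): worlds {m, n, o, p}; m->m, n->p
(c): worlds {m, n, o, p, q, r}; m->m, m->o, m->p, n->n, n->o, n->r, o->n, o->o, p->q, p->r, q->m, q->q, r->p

(a), (b)

This is the axiom for a generalized confluence (Geach) condition; its first-order frame correspondent is \forall x \forall y \forall z ((x R^2 y \wedge x R^2 z) \to \exists w (y = w \wedge z R^2 w)).
(a): ✓.
(b): ✓.
(c): fails — mR²m, mR²n but no w with m=w and nR²w.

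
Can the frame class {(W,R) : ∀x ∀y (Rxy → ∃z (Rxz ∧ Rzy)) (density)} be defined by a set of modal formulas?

Yes, by □□r → □r

The condition is density. A defining modal formula is □□r → □r.
Suppose □□r→□r is valid. Take Rxy and set V(r)={w : xR²w}. Then □□r at x, so □r at x, so r at y, i.e. ∃z(Rxz∧Rzy).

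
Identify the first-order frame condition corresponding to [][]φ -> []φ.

density

Suppose □□φ→□φ is valid. Take Rxy and set V(φ)={w : xR²w}. Then □□φ at x, so □φ at x, so φ at y, i.e. ∃z(Rxz∧Rzy).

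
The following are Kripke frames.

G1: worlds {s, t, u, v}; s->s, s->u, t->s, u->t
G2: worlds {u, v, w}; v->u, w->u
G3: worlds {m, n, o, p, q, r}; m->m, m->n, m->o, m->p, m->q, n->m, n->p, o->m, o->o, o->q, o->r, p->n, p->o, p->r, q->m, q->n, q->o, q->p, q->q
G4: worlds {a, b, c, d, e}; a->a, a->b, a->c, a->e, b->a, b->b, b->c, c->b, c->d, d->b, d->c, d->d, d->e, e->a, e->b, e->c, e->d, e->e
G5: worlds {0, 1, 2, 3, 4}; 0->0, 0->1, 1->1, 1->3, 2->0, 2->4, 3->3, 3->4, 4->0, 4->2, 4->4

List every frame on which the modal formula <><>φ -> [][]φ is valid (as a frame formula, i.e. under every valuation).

The schema corresponds to a generalized confluence (Geach) condition: forall x forall y forall z ((x R^2 y & x R^2 z) -> exists w (y = w & z = w)).
G1: fails — sR²s, sR²t but s ≠ t.
G2: condition met.
G3: fails — mR²m, mR²n but m ≠ n.
G4: fails — aR²a, aR²b but a ≠ b.
G5: fails — 0R²0, 0R²1 but 0 ≠ 1.
Valid on: G2.

G2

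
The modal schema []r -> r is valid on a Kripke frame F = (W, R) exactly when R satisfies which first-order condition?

Suppose □r→r is valid. At any x set V(r)={w : Rxw}. Then □r holds at x, so r holds at x, i.e. Rxx.

Reflexivity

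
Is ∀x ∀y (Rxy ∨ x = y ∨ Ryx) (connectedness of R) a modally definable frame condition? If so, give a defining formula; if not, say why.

No — not modally definable

If a class were modally definable it would be closed under disjoint unions (Goldblatt–Thomason).
Take 2 disjoint single-world reflexive frames: each is trivially connected, but their disjoint union has 2 worlds with no edge between distinct components, so it is not connected.
So no modal formula (or set of formulas) defines exactly the connected frames.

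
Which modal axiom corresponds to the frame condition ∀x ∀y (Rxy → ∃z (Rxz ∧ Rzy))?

The condition is density. The C4 schema □□ψ → □ψ defines it.

□□ψ → □ψ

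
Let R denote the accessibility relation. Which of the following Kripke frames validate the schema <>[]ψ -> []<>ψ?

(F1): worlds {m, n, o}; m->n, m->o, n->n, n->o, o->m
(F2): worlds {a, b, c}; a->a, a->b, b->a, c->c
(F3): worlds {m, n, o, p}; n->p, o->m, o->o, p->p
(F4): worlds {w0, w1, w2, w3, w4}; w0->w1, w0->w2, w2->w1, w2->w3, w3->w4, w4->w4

(F2)

Frame correspondent (Sahlqvist): forall x forall y forall z (Rxy & Rxz -> exists w (Ryw & Rzw)) — i.e. convergence.
(F1): fails — Rmo and Rmn but o and n have no common successor.
(F2): holds.
(F3): fails — Roo and Rom but o and m have no common successor.
(F4): fails — Rw0w1 and Rw0w1 but w1 and w1 have no common successor.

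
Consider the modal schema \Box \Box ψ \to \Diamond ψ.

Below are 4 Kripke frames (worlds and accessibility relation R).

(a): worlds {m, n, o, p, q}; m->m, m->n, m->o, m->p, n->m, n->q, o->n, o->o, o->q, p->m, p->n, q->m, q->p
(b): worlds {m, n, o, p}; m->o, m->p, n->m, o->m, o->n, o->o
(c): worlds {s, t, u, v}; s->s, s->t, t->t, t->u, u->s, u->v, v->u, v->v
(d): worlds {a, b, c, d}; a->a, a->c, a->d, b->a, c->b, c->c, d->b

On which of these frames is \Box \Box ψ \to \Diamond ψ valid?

This is the axiom for a generalized confluence (Geach) condition; its first-order frame correspondent is \forall x \exists w (x R^2 w \wedge xRw).
(a): holds.
(b): fails — at n but no w with nR²w and nRw.
(c): holds.
(d): fails — at d but no w with dR²w and dRw.

(a), (c)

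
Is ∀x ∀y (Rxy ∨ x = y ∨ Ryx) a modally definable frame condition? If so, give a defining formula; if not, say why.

Not definable by any modal formula

Any modally definable frame class is closed under disjoint unions.
Take 3 disjoint single-world reflexive frames: each is trivially connected, but their disjoint union has 3 worlds with no edge between distinct components, so it is not connected.
Hence connectedness of R is not modally definable.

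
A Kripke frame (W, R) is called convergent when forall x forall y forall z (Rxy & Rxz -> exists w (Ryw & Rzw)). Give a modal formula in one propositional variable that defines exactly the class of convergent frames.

◇□ψ → □◇ψ

A defining formula is ◇□ψ → □◇ψ (the .2 axiom).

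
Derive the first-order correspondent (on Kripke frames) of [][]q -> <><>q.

This is a Sahlqvist (Geach-type) schema ◇^0□^2q → □^0◇^2q.
Minimal-valuation argument: fix x; take any y with xR^0y and any z with xR^0z. Set V(q) to the set of worlds R-reachable from y in exactly 2 steps. Then □^2q holds at y, so the antecedent holds at x; validity forces ◇^2q at z, giving a w with zR^2w and yR^2w.
First-order correspondent: forall x exists w (x R^2 w & x R^2 w).

forall x exists w (x R^2 w & x R^2 w)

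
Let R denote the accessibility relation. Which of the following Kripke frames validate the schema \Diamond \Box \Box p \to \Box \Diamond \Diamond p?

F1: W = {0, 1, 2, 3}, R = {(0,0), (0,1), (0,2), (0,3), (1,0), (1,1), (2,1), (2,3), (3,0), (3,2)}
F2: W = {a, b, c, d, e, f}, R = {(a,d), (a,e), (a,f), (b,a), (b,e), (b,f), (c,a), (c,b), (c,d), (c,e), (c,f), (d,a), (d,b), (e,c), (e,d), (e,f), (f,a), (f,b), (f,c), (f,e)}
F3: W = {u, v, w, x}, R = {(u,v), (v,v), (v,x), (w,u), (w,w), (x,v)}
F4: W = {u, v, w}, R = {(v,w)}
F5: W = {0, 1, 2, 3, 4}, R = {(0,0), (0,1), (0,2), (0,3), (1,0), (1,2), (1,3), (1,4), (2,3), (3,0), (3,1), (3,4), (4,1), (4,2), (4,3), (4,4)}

F1, F2, F3, F5

This is the axiom for a generalized confluence (Geach) condition; its first-order frame correspondent is \forall x \forall y \forall z ((xRy \wedge xRz) \to \exists w (y R^2 w \wedge z R^2 w)).
F1: satisfies the condition.
F2: satisfies the condition.
F3: satisfies the condition.
F4: fails — vRw, vRw but no t with wR²t and wR²t.
F5: satisfies the condition.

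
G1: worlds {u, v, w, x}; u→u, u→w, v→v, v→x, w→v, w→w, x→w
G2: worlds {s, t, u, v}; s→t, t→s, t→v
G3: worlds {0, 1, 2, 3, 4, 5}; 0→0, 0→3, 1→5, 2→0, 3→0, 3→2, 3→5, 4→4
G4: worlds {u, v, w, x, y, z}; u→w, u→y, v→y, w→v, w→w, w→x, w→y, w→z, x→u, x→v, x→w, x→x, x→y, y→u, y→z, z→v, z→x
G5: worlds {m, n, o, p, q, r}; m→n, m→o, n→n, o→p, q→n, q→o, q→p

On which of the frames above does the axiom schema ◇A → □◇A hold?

The schema corresponds to the Euclidean property: ∀x ∀y ∀z (Rxy ∧ Rxz → Ryz).
G1: fails — Ruw and Ruu but not Rwu.
G2: fails — Rst and Rst but not Rtt.
G3: fails — R03 and R03 but not R33.
G4: fails — Ruy and Ruw but not Ryw.
G5: fails — Rmo and Rmo but not Roo.
Valid on no frame.

none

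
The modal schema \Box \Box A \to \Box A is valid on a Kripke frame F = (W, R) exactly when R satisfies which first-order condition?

density

This is the C4 axiom.
Its frame correspondent is density — \forall x \forall y (Rxy \to \exists z (Rxz \wedge Rzy)).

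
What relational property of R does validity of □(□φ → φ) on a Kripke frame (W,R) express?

shift-reflexivity

Suppose □(□φ→φ) is valid. Take Rxy and set V(φ)={w : Ryw}. Then at y, □φ holds; since □(□φ→φ) at x, □φ→φ at y, so φ at y, i.e. Ryy.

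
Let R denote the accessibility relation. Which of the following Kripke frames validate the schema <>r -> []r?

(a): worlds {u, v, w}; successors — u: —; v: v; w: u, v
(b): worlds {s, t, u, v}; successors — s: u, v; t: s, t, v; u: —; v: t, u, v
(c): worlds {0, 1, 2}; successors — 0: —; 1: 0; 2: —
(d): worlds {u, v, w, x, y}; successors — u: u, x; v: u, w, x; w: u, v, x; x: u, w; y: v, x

(c)

Frame correspondent (Sahlqvist): forall x forall y forall z (Rxy & Rxz -> y = z) — i.e. partial functionality.
(a): fails — w sees both u and v.
(b): fails — s sees both u and v.
(c): ✓.
(d): fails — u sees both u and x.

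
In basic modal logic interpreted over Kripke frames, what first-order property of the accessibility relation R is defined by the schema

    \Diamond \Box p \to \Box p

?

The Euclidean property

Equivalently (dual form): ◇p → □◇p.
Suppose ◇p→□◇p is valid. Take Rxy, Rxz and set V(p)={y}. Then ◇p at x, so □◇p at x, so ◇p at z, so some w with Rzw has p; w=y, i.e. Rzy. By symmetry of the argument, Ryz.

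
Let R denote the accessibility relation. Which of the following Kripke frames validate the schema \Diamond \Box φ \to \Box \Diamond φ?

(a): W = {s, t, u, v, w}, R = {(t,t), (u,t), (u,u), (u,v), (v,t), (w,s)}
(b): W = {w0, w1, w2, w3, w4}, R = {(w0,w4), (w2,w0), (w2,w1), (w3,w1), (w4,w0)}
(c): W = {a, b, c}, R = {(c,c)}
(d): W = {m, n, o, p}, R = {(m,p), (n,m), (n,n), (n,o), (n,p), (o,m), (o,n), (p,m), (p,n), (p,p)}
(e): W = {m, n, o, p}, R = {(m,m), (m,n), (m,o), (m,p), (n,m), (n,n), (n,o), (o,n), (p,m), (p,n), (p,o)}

The schema corresponds to convergence: \forall x \forall y \forall z (Rxy \wedge Rxz \to \exists w (Ryw \wedge Rzw)).
(a): fails — Rws and Rws but s and s have no common successor.
(b): fails — Rw2w1 and Rw2w1 but w1 and w1 have no common successor.
(c): condition met.
(d): fails — Rno and Rnm but o and m have no common successor.
(e): condition met.

(c), (e)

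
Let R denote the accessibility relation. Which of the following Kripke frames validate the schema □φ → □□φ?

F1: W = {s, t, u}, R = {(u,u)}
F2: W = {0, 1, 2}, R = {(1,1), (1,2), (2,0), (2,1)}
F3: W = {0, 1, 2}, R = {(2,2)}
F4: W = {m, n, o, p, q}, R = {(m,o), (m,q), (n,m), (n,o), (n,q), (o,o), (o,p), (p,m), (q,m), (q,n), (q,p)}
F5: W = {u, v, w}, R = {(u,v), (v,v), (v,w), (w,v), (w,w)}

F1, F3

Frame correspondent (Sahlqvist): ∀x ∀y ∀z (Rxy ∧ Ryz → Rxz) — i.e. transitivity.
F1: holds.
F2: fails — R12 and R20 but not R10.
F3: holds.
F4: fails — Rop and Rpm but not Rom.
F5: fails — Ruv and Rvw but not Ruw.
Valid on: F1, F3.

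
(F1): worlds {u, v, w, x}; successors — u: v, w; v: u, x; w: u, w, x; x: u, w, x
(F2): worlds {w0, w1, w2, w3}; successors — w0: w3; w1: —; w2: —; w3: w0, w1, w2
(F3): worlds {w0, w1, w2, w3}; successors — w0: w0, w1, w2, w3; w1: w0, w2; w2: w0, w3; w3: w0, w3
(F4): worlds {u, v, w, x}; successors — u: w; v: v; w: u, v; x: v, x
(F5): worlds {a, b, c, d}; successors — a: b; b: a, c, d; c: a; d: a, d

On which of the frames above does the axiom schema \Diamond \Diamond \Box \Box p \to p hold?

This is the axiom for a generalized confluence (Geach) condition; its first-order frame correspondent is \forall x \forall y (x R^2 y \to \exists w (y R^2 w \wedge x = w)).
(F1): fails — vR²u but no t with uR²t and v=t.
(F2): fails — w0R²w1 but no w with w1R²w and w0=w.
(F3): ✓.
(F4): fails — uR²v but no t with vR²t and u=t.
(F5): fails — aR²c but no w with cR²w and a=w.

(F3)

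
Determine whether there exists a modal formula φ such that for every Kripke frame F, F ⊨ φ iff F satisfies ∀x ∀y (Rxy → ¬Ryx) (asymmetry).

If a class were modally definable it would be closed under surjective bounded morphisms (Goldblatt–Thomason).
The 4-cycle (worlds s,t,u,v with s→t→u→v→s) is asymmetric. Mapping every world to a single reflexive point • is a surjective bounded morphism, and the reflexive point is not asymmetric (R•• but asymmetry requires ¬R••).
Hence asymmetry is not modally definable.

No — not modally definable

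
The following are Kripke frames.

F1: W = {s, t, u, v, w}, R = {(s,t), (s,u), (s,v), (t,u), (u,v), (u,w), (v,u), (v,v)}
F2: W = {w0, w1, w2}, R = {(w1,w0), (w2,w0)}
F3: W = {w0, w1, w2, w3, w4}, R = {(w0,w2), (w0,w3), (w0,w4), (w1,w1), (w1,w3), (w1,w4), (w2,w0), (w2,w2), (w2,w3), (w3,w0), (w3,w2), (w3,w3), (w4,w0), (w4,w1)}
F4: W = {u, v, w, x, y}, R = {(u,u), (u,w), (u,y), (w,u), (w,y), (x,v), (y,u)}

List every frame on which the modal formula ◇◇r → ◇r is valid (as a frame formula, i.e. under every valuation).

The schema corresponds to a generalized confluence (Geach) condition: ∀x ∀y (xR²y → ∃w (y = w ∧ xRw)).
F1: fails — sR²w but no w* with w=w* and sRw*.
F2: holds.
F3: fails — w0R²w0 but no w with w0=w and w0Rw.
F4: fails — wR²w but no t with w=t and wRt.

F2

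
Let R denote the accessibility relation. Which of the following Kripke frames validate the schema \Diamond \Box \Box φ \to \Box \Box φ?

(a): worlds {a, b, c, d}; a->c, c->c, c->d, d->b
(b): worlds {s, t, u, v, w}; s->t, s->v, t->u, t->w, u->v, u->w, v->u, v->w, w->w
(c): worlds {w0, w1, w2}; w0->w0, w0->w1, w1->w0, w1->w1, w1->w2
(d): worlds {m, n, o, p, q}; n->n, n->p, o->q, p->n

(d)

The schema corresponds to a generalized confluence (Geach) condition: \forall x \forall y \forall z ((xRy \wedge x R^2 z) \to \exists w (y R^2 w \wedge z = w)).
(a): fails — cRd, cR²b but no w with dR²w and b=w.
(b): fails — sRt, sR²u but no w* with tR²w* and u=w*.
(c): fails — w1Rw2, w1R²w0 but no w with w2R²w and w0=w.
(d): satisfies the condition.
Valid on: (d).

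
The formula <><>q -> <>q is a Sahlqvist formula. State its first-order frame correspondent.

Equivalently (dual form): □q → □□q.
Suppose □q→□□q is valid. Take Rxy, Ryz and set V(q)={w : Rxw}. Then □q at x, so □□q at x, so □q at y, so q at z, i.e. Rxz.
Conversely, any frame satisfying forall x forall y forall z (Rxy & Ryz -> Rxz) validates the schema.
So the correspondent is transitivity.

transitivity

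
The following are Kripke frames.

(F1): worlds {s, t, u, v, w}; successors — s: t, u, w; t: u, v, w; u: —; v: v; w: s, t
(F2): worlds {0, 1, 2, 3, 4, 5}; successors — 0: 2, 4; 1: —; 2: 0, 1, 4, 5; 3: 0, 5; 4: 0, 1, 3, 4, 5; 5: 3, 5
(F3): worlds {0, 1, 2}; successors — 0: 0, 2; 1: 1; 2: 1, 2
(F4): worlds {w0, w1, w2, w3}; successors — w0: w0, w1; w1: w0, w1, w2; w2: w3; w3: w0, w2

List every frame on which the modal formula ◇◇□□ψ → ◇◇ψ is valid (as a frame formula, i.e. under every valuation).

Frame correspondent (Sahlqvist): ∀x ∀y (xR²y → ∃w (yR²w ∧ xR²w)) — i.e. a generalized confluence (Geach) condition.
(F1): fails — sR²u but no w* with uR²w* and sR²w*.
(F2): fails — 0R²1 but no w with 1R²w and 0R²w.
(F3): condition met.
(F4): condition met.
Valid on: (F3), (F4).

(F3), (F4)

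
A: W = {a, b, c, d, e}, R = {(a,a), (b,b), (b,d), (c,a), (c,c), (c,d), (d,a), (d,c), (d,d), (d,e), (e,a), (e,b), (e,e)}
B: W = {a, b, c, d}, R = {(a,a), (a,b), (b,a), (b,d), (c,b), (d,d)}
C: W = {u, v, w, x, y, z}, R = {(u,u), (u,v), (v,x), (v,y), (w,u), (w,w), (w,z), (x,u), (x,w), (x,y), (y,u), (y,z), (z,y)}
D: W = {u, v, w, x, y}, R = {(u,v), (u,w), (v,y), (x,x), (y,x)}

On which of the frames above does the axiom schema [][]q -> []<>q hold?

This is the axiom for a generalized confluence (Geach) condition; its first-order frame correspondent is forall x forall z (xRz -> exists w (x R^2 w & zRw)).
A: holds.
B: holds.
C: holds.
D: fails — uRw but no t with uR²t and wRt.
Valid on: A, B, C.

A, B, C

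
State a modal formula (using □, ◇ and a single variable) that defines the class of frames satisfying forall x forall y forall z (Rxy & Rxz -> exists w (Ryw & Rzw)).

This is convergence; the standard corresponding axiom is .2: ◇□p → □◇p.
Suppose ◇□p→□◇p is valid. Take Rxy, Rxz and set V(p)={w : Ryw}. Then □p at y so ◇□p at x, so □◇p at x, so ◇p at z, giving w with Rzw and Ryw.

◇□p → □◇p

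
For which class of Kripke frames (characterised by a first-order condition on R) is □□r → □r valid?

This schema is the C4 axiom.
It corresponds to density: ∀x ∀y (Rxy → ∃z (Rxz ∧ Rzy)).

Density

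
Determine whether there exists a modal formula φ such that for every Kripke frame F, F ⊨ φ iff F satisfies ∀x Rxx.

Yes: it is reflexivity, defined by the T schema □p → p.
Suppose □p→p is valid. At any x set V(p)={w : Rxw}. Then □p holds at x, so p holds at x, i.e. Rxx.

Yes, by □p → p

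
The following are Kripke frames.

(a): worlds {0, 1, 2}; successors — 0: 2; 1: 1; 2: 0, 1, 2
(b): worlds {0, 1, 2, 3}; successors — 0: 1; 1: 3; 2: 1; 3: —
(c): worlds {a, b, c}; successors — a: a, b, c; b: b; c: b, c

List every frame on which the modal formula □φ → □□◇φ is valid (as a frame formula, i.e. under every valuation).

(c)

Frame correspondent (Sahlqvist): ∀x ∀z (xR²z → ∃w (xRw ∧ zRw)) — i.e. a generalized confluence (Geach) condition.
(a): fails — 0R²1 but no w with 0Rw and 1Rw.
(b): fails — 0R²3 but no w with 0Rw and 3Rw.
(c): holds.
Valid on: (c).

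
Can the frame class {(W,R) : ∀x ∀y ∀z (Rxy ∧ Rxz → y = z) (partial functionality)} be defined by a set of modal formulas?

Definable; ◇p → □p defines it

Yes: it is partial functionality, defined by the CD schema ◇p → □p.
Suppose ◇p→□p is valid. Take Rxy, Rxz and set V(p)={y}. Then ◇p at x, so □p at x, so p at z, i.e. z=y.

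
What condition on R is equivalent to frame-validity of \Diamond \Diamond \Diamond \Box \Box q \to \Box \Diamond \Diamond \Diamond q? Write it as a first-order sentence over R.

This is a Sahlqvist (Geach-type) schema ◇^3□^2q → □^1◇^3q.
Minimal-valuation argument: fix x; take any y with xR^3y and any z with xR^1z. Set V(q) to the set of worlds R-reachable from y in exactly 2 steps. Then □^2q holds at y, so the antecedent holds at x; validity forces ◇^3q at z, giving a w with zR^3w and yR^2w.
First-order correspondent: \forall x \forall y \forall z ((x R^3 y \wedge xRz) \to \exists w (y R^2 w \wedge z R^3 w)).

\forall x \forall y \forall z ((x R^3 y \wedge xRz) \to \exists w (y R^2 w \wedge z R^3 w))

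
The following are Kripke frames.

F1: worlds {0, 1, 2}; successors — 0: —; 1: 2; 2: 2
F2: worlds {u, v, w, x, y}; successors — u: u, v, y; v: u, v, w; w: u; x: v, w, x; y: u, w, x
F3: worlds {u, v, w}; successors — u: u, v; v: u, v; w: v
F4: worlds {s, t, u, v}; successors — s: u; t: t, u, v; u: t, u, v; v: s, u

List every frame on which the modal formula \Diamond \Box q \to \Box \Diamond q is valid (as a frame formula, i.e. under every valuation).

F1, F3, F4

This is the axiom for convergence; its first-order frame correspondent is \forall x \forall y \forall z (Rxy \wedge Rxz \to \exists w (Ryw \wedge Rzw)).
F1: holds.
F2: fails — Rxw and Rxx but w and x have no common successor.
F3: holds.
F4: holds.
Valid on: F1, F3, F4.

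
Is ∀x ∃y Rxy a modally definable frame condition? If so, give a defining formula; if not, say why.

The condition is seriality. A defining modal formula is □r → ◇r.
Suppose □r→◇r is valid. At any x set V(r)=W. Then □r at x, so ◇r at x, so x has a successor.

Yes — defined by □r → ◇r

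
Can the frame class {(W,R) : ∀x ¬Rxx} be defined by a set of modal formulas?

No

If a class were modally definable it would be closed under surjective bounded morphisms (Goldblatt–Thomason).
The 5-cycle (worlds s,t,u,v,w with s→t→u→v→w→s) is irreflexive, and the map sending every world to a single reflexive point • is a surjective bounded morphism (forth: every edge maps to (•,•); back: every world has a successor). So any modal formula valid on the 5-cycle is also valid on the reflexive point, which is not irreflexive.
Hence irreflexivity is not modally definable.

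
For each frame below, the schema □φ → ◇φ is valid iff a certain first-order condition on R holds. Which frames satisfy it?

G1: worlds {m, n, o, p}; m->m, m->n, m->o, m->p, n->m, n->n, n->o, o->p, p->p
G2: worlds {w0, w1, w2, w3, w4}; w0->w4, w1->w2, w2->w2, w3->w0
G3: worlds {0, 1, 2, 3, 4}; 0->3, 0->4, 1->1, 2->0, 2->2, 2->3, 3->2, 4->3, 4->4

Frame correspondent (Sahlqvist): ∀x ∃y Rxy — i.e. seriality.
G1: ✓.
G2: fails — world w4 has no successor.
G3: ✓.
Valid on: G1, G3.

G1, G3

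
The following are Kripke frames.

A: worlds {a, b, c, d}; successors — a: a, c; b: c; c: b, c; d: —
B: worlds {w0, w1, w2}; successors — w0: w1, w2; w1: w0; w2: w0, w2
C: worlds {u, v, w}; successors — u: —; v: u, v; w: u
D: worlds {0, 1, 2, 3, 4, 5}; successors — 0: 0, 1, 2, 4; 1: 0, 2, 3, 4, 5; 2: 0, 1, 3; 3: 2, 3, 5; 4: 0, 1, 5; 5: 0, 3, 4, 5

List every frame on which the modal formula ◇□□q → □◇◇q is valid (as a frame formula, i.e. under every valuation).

A, B, D

The schema corresponds to a generalized confluence (Geach) condition: ∀x ∀y ∀z ((xRy ∧ xRz) → ∃w (yR²w ∧ zR²w)).
A: holds.
B: holds.
C: fails — vRu, vRu but no t with uR²t and uR²t.
D: holds.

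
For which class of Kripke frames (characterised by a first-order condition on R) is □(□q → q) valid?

Suppose □(□q→q) is valid. Take Rxy and set V(q)={w : Ryw}. Then at y, □q holds; since □(□q→q) at x, □q→q at y, so q at y, i.e. Ryy.
Conversely, on a frame with shift-reflexivity the schema holds at every world under every valuation.
Frame condition: ∀x ∀y (Rxy → Ryy).

shift-reflexivity: ∀x ∀y (Rxy → Ryy)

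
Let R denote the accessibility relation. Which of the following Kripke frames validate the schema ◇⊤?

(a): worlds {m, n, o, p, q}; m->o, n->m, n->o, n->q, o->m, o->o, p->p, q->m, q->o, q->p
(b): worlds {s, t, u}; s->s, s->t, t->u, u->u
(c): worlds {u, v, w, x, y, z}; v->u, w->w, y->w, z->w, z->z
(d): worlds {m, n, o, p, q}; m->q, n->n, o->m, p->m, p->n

(a), (b)

This is the axiom for seriality; its first-order frame correspondent is ∀x ∃y Rxy.
(a): ✓.
(b): ✓.
(c): fails — world u has no successor.
(d): fails — world q has no successor.
Valid on: (a), (b).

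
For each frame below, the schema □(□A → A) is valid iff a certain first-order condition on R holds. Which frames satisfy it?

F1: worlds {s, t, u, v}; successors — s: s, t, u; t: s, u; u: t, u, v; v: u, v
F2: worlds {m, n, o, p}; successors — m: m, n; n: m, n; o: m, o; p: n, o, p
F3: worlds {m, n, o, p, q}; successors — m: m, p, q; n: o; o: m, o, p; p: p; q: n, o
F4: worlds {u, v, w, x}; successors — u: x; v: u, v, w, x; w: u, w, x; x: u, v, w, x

F2

This is the axiom for shift-reflexivity; its first-order frame correspondent is ∀x ∀y (Rxy → Ryy).
F1: fails — Rut but not Rtt.
F2: condition met.
F3: fails — Rqn but not Rnn.
F4: fails — Rwu but not Ruu.
Valid on: F2.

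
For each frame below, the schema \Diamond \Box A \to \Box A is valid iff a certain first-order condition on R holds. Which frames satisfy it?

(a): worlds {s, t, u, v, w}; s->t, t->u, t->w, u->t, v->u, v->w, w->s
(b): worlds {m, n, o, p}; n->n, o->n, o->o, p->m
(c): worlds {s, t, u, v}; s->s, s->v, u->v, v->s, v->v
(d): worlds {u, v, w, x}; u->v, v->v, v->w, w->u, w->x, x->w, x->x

(c)

This is the axiom for the Euclidean property; its first-order frame correspondent is \forall x \forall y \forall z (Rxy \wedge Rxz \to Ryz).
(a): fails — Rst and Rst but not Rtt.
(b): fails — Ron and Roo but not Rno.
(c): satisfies the condition.
(d): fails — Rvw and Rvv but not Rwv.
Valid on: (c).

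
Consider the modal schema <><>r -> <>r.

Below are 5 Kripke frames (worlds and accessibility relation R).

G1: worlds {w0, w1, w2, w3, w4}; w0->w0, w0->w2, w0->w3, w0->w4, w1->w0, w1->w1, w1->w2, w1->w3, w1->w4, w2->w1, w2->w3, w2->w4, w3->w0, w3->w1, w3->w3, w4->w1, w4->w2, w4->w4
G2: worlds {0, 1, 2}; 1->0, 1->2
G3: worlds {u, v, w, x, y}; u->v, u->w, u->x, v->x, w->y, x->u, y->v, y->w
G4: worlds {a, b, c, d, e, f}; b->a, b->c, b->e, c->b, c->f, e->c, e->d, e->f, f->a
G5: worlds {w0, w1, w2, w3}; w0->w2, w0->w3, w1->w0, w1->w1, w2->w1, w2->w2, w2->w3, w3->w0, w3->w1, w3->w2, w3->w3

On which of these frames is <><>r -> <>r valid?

Frame correspondent (Sahlqvist): forall x forall y (x R^2 y -> exists w (y = w & xRw)) — i.e. a generalized confluence (Geach) condition.
G1: fails — w0R²w1 but no w with w1=w and w0Rw.
G2: holds.
G3: fails — uR²u but no t with u=t and uRt.
G4: fails — bR²b but no w with b=w and bRw.
G5: fails — w0R²w0 but no w with w0=w and w0Rw.
Valid on: G2.

G2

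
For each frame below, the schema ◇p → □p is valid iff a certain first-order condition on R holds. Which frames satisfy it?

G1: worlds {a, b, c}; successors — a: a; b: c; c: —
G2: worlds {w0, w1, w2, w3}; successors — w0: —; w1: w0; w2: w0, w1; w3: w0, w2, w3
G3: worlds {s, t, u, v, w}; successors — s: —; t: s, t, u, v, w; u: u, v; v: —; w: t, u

Frame correspondent (Sahlqvist): ∀x ∀y ∀z (Rxy ∧ Rxz → y = z) — i.e. partial functionality.
G1: holds.
G2: fails — w2 sees both w0 and w1.
G3: fails — t sees both s and t.
Valid on: G1.

G1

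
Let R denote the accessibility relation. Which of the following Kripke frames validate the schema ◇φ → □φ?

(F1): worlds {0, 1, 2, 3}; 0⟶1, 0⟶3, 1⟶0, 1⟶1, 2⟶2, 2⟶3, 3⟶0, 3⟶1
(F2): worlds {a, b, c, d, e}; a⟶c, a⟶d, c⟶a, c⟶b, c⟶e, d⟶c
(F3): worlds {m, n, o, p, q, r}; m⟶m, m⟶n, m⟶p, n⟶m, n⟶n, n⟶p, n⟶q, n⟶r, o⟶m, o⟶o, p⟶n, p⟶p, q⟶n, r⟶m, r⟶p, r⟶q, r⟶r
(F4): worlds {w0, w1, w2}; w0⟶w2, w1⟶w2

(F4)

This is the axiom for partial functionality; its first-order frame correspondent is ∀x ∀y ∀z (Rxy ∧ Rxz → y = z).
(F1): fails — 0 sees both 1 and 3.
(F2): fails — a sees both c and d.
(F3): fails — m sees both m and n.
(F4): holds.
Valid on: (F4).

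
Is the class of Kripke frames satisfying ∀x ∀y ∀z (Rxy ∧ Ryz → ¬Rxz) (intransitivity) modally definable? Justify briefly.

No — not modally definable

Modal frame validity is preserved under surjective bounded morphisms.
The 5-cycle (worlds a,b,c,d,e with a→b→c→d→e→a) is intransitive. Mapping every world to a single reflexive point • is a surjective bounded morphism; the reflexive point is not intransitive (R••∧R•• but R••).
Hence intransitivity is not modally definable.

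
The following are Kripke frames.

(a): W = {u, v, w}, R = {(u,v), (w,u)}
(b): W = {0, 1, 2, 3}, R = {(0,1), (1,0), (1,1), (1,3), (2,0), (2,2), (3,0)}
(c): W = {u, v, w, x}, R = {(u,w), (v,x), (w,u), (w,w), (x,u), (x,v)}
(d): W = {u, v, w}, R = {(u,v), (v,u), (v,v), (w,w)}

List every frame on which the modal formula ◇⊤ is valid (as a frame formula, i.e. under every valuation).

This is the axiom for seriality; its first-order frame correspondent is ∀x ∃y Rxy.
(a): fails — world v has no successor.
(b): holds.
(c): holds.
(d): holds.
Valid on: (b), (c), (d).

(b), (c), (d)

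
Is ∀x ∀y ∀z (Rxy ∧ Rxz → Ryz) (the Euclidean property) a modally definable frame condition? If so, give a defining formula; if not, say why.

Yes — defined by ◇r → □◇r

Yes: it is the Euclidean property, defined by the 5 schema ◇r → □◇r.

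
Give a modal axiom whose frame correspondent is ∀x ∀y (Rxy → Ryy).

The condition is shift-reflexivity. The T□ schema □(□ψ → ψ) defines it.
Suppose □(□ψ→ψ) is valid. Take Rxy and set V(ψ)={w : Ryw}. Then at y, □ψ holds; since □(□ψ→ψ) at x, □ψ→ψ at y, so ψ at y, i.e. Ryy.

□(□ψ → ψ)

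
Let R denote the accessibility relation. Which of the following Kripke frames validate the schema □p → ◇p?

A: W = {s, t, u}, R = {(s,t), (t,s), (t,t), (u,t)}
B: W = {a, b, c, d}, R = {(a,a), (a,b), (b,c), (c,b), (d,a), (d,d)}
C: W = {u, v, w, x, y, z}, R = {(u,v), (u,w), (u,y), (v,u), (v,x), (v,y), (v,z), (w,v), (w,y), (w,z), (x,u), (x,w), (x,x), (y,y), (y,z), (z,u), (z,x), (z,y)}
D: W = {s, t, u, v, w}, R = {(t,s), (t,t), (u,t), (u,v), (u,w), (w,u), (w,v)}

A, B, C

Frame correspondent (Sahlqvist): ∀x ∃y Rxy — i.e. seriality.
A: ✓.
B: ✓.
C: ✓.
D: fails — world s has no successor.
Valid on: A, B, C.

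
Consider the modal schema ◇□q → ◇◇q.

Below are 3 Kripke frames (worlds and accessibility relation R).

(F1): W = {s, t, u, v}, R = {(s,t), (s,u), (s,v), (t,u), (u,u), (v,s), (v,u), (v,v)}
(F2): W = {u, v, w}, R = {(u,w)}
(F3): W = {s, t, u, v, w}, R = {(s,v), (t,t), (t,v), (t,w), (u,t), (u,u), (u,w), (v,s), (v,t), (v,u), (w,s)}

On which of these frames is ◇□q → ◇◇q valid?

The schema corresponds to a generalized confluence (Geach) condition: ∀x ∀y (xRy → ∃w (yRw ∧ xR²w)).
(F1): holds.
(F2): fails — uRw but no t with wRt and uR²t.
(F3): holds.
Valid on: (F1), (F3).

(F1), (F3)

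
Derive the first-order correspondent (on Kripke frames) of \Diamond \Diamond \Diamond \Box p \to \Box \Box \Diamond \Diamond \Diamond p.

This is a Sahlqvist (Geach-type) schema ◇^3□^1p → □^2◇^3p.
First-order correspondent: \forall x \forall y \forall z ((x R^3 y \wedge x R^2 z) \to \exists w (yRw \wedge z R^3 w)).

\forall x \forall y \forall z ((x R^3 y \wedge x R^2 z) \to \exists w (yRw \wedge z R^3 w))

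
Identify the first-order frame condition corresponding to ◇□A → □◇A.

Suppose ◇□A→□◇A is valid. Take Rxy, Rxz and set V(A)={w : Ryw}. Then □A at y so ◇□A at x, so □◇A at x, so ◇A at z, giving w with Rzw and Ryw.
Conversely, any frame satisfying ∀x ∀y ∀z (Rxy ∧ Rxz → ∃w (Ryw ∧ Rzw)) validates the schema.
Frame condition: ∀x ∀y ∀z (Rxy ∧ Rxz → ∃w (Ryw ∧ Rzw)).

Convergence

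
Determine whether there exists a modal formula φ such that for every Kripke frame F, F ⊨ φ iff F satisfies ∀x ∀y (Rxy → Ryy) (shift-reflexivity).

The condition is shift-reflexivity. A defining modal formula is □(□q → q).

Yes — defined by □(□q → q)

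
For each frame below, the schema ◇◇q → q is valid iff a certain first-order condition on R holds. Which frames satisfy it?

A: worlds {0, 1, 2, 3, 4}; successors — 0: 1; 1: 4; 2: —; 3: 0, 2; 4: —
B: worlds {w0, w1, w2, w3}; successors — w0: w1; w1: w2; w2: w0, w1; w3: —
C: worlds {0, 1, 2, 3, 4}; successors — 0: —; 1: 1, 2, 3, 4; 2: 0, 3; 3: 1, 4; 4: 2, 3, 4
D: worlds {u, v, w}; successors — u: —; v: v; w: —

D

Frame correspondent (Sahlqvist): ∀x ∀y (xR²y → ∃w (y = w ∧ x = w)) — i.e. a generalized confluence (Geach) condition.
A: fails — 0R²4 but 4 ≠ 0.
B: fails — w0R²w2 but w2 ≠ w0.
C: fails — 1R²0 but 0 ≠ 1.
D: condition met.
Valid on: D.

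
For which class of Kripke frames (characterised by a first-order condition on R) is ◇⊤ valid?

seriality: ∀x ∃y Rxy

◇⊤ holds at w iff w has a successor, so frame-validity of ◇⊤ is exactly seriality. Equivalently via □ψ → ◇ψ:
Suppose □ψ→◇ψ is valid. At any x set V(ψ)=W. Then □ψ at x, so ◇ψ at x, so x has a successor.
The converse is a direct semantic check.
So the correspondent is seriality.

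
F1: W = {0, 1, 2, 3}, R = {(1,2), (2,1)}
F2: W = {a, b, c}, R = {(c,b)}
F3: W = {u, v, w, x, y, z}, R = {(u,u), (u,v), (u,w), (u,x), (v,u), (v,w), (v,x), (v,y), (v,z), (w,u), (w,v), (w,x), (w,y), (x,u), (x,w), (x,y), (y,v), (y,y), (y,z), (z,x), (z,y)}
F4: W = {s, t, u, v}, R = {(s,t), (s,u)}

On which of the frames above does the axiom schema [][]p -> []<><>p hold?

F3

Frame correspondent (Sahlqvist): forall x forall z (xRz -> exists w (x R^2 w & z R^2 w)) — i.e. a generalized confluence (Geach) condition.
F1: fails — 1R2 but no w with 1R²w and 2R²w.
F2: fails — cRb but no w with cR²w and bR²w.
F3: ✓.
F4: fails — sRt but no w with sR²w and tR²w.
Valid on: F3.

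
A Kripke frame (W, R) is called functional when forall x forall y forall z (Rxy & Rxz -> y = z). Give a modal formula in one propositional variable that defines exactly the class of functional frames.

A defining formula is ◇s → □s (the CD axiom).
Suppose ◇s→□s is valid. Take Rxy, Rxz and set V(s)={y}. Then ◇s at x, so □s at x, so s at z, i.e. z=y.

◇s → □s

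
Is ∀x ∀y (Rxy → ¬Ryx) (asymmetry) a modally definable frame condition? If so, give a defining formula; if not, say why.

Modal frame validity is preserved under surjective bounded morphisms.
The 4-cycle (worlds a,b,c,d with a→b→c→d→a) is asymmetric. Mapping every world to a single reflexive point • is a surjective bounded morphism, and the reflexive point is not asymmetric (R•• but asymmetry requires ¬R••).
Hence asymmetry is not modally definable.

No — not modally definable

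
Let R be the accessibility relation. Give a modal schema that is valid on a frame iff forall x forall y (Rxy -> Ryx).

p → □◇p

The condition is symmetry. The B schema p → □◇p defines it.
Suppose p→□◇p is valid. Take Rxy and set V(p)={x}. Then p at x, so □◇p at x, so ◇p at y, so some z with Ryz has p; z=x, i.e. Ryx.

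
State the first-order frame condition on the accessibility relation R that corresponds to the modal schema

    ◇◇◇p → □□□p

This is a Sahlqvist (Geach-type) schema ◇^3□^0p → □^3◇^0p.
First-order correspondent: ∀x ∀y ∀z ((xR³y ∧ xR³z) → ∃w (y = w ∧ z = w)).

∀x ∀y ∀z ((xR³y ∧ xR³z) → ∃w (y = w ∧ z = w))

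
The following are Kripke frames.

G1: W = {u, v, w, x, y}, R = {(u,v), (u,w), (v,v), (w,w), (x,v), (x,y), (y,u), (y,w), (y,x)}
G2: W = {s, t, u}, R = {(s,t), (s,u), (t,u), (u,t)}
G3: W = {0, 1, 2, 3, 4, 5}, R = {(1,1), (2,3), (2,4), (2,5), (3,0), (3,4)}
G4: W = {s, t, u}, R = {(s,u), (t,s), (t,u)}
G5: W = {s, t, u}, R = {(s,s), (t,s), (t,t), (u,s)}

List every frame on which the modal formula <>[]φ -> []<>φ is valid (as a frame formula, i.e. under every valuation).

The schema corresponds to convergence: forall x forall y forall z (Rxy & Rxz -> exists w (Ryw & Rzw)).
G1: fails — Ruv and Ruw but v and w have no common successor.
G2: fails — Rsu and Rst but u and t have no common successor.
G3: fails — R25 and R25 but 5 and 5 have no common successor.
G4: fails — Rsu and Rsu but u and u have no common successor.
G5: condition met.

G5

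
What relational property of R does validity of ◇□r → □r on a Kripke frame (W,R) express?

This is frame-equivalent to ◇r → □◇r (substitute ¬r for r and contrapose).
Suppose ◇r→□◇r is valid. Take Rxy, Rxz and set V(r)={y}. Then ◇r at x, so □◇r at x, so ◇r at z, so some w with Rzw has r; w=y, i.e. Rzy. By symmetry of the argument, Ryz.

the Euclidean property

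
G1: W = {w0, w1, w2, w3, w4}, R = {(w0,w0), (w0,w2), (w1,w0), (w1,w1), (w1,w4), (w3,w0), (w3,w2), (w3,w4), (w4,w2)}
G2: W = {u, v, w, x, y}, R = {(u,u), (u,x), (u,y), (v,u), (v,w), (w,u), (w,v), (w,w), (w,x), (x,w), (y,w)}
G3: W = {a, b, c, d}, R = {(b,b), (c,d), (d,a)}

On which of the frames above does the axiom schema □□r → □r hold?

G2

Frame correspondent (Sahlqvist): ∀x ∀y (Rxy → ∃z (Rxz ∧ Rzy)) — i.e. density.
G1: fails — Rw4w2 but no z with Rw4z and Rzw2.
G2: satisfies the condition.
G3: fails — Rcd but no z with Rcz and Rzd.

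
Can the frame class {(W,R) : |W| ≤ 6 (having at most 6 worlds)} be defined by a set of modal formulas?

Any modally definable frame class is closed under disjoint unions.
Any modal formula valid on each of 7 disjoint one-world frames is valid on their disjoint union (validity is preserved under disjoint unions). Each one-world frame has |W|=1≤6, but the union has |W|=7.
So no modal formula (or set of formulas) defines exactly the |W|≤6 frames.

Not definable by any modal formula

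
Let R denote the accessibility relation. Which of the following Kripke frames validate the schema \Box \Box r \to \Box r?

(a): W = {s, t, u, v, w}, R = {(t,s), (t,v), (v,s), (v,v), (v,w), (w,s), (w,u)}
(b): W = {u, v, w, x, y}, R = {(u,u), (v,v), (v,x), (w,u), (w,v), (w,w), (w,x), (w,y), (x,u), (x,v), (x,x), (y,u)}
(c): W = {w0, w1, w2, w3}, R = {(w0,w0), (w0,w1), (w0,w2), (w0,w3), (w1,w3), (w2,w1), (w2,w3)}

Frame correspondent (Sahlqvist): \forall x \forall y (Rxy \to \exists z (Rxz \wedge Rzy)) — i.e. density.
(a): fails — Rwu but no z with Rwz and Rzu.
(b): satisfies the condition.
(c): fails — Rw1w3 but no z with Rw1z and Rzw3.

(b)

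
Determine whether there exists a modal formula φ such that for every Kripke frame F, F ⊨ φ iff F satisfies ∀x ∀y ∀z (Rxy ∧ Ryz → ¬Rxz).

Not modally definable

Any modally definable frame class is closed under surjective bounded morphisms.
The 5-cycle (worlds s,t,u,v,w with s→t→u→v→w→s) is intransitive. Mapping every world to a single reflexive point • is a surjective bounded morphism; the reflexive point is not intransitive (R••∧R•• but R••).
So no modal formula (or set of formulas) defines exactly the intransitive frames.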